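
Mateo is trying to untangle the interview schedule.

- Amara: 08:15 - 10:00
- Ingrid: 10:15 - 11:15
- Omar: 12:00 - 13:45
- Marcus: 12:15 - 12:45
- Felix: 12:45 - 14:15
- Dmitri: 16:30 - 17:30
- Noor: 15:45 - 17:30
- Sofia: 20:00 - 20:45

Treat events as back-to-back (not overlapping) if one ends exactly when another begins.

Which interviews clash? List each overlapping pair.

Dmitri & Noor, Felix & Omar, Marcus & Omar

Check each pair: they overlap iff neither finishes before the other starts.
Sorted by start: Amara, Ingrid, Omar, Marcus, Felix, Noor, Dmitri, Sofia.
Ingrid starts after Amara ends, so nothing later overlaps Amara either.
Omar starts after Ingrid ends, so nothing later overlaps Ingrid either.
Marcus starts before Omar ends → Omar and Marcus overlap.
Felix starts before Omar ends → Omar and Felix overlap.
Noor starts after Omar ends, so nothing later overlaps Omar either.
Felix starts exactly when Marcus ends (back-to-back, no overlap), so nothing later overlaps Marcus either.
Noor starts after Felix ends, so nothing later overlaps Felix either.
Dmitri starts before Noor ends → Noor and Dmitri overlap.
Sofia starts after Noor ends.
Sofia starts after Dmitri ends.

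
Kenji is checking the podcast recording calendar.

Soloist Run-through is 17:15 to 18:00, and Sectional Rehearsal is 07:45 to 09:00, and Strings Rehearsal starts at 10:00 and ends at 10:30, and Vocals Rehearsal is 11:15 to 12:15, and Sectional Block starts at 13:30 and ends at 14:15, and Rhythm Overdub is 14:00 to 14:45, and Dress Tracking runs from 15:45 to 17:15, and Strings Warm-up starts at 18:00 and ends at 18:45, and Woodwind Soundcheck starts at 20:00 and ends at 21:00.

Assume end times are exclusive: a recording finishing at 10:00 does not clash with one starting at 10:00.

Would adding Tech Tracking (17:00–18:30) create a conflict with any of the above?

Sectional Rehearsal: ends 09:00 at or before Tech Tracking starts 17:00 → clear.
Strings Rehearsal: ends 10:30 at or before Tech Tracking starts 17:00 → clear.
Vocals Rehearsal: ends 12:15 at or before Tech Tracking starts 17:00 → clear.
Sectional Block: ends 14:15 at or before Tech Tracking starts 17:00 → clear.
Rhythm Overdub: ends 14:45 at or before Tech Tracking starts 17:00 → clear.
Dress Tracking: starts 15:45 before Tech Tracking ends 18:30, and ends 17:15 after Tech Tracking starts 17:00 → overlap.
Soloist Run-through: starts 17:15 before Tech Tracking ends 18:30, and ends 18:00 after Tech Tracking starts 17:00 → overlap.
Strings Warm-up: starts 18:00 before Tech Tracking ends 18:30, and ends 18:45 after Tech Tracking starts 17:00 → overlap.
Woodwind Soundcheck: starts 20:00 at or after Tech Tracking ends 18:30 → clear.
Tech Tracking overlaps Soloist Run-through, Dress Tracking, Strings Warm-up.

Yes — it overlaps Dress Tracking, Soloist Run-through, Strings Warm-up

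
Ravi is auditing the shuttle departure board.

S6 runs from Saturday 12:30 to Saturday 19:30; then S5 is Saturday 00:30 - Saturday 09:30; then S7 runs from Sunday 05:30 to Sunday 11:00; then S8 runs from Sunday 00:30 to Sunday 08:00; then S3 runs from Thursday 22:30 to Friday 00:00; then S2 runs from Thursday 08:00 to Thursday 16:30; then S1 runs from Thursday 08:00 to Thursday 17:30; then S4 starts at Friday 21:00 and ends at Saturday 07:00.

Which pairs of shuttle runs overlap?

Sorted by start: S1, S2, S3, S4, S5, S6, S8, S7.
S2 starts before S1 ends → S1 and S2 overlap.
S3 starts after S1 ends; S1 is clear from here.
S3 starts after S2 ends; S2 is clear from here.
S4 starts after S3 ends; S3 is clear from here.
S5 starts before S4 ends → S4 and S5 overlap.
S6 starts after S4 ends; S4 is clear from here.
S6 starts after S5 ends; S5 is clear from here.
S8 starts after S6 ends; S6 is clear from here.
S7 starts before S8 ends → S8 and S7 overlap.

S1 & S2, S4 & S5, S7 & S8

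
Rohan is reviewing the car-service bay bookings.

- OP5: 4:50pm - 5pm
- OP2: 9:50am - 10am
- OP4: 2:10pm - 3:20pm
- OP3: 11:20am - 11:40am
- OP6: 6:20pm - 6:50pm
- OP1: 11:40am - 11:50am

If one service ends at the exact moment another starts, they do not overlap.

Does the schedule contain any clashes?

No

Sorted by start: OP2, OP3, OP1, OP4, OP5, OP6.
OP3 starts after OP2 ends, so nothing later overlaps OP2 either.
OP1 starts exactly when OP3 ends (back-to-back, no overlap), so nothing later overlaps OP3 either.
OP4 starts after OP1 ends, so nothing later overlaps OP1 either.
OP5 starts after OP4 ends, so nothing later overlaps OP4 either.
OP6 starts after OP5 ends.
Every pair is clear; the schedule has no overlaps.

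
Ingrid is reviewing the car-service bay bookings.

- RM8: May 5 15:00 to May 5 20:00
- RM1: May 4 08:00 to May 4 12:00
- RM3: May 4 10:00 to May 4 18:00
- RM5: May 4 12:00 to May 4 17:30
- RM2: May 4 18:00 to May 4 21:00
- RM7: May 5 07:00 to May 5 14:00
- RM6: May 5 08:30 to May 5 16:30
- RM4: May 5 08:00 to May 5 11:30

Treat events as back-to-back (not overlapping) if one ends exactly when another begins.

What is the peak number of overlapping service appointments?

Sort all start/end points and keep a running count:
May 4 08:00 start RM1 → 1
May 4 10:00 start RM3 → 2
May 4 12:00 end RM1 → 1
May 4 12:00 start RM5 → 2
May 4 17:30 end RM5 → 1
May 4 18:00 end RM3 → 0
May 4 18:00 start RM2 → 1
May 4 21:00 end RM2 → 0
May 5 07:00 start RM7 → 1
May 5 08:00 start RM4 → 2
May 5 08:30 start RM6 → 3
May 5 11:30 end RM4 → 2
May 5 14:00 end RM7 → 1
May 5 15:00 start RM8 → 2
May 5 16:30 end RM6 → 1
May 5 20:00 end RM8 → 0
Peak is 3, at May 5 08:30 (RM4, RM6, RM7).

3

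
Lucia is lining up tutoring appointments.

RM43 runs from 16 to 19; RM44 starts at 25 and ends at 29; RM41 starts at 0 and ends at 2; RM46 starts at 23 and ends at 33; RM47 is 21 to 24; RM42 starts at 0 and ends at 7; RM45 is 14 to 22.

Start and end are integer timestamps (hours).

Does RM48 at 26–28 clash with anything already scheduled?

RM41: ends 2 at or before RM48 starts 26 → clear.
RM42: ends 7 at or before RM48 starts 26 → clear.
RM45: ends 22 at or before RM48 starts 26 → clear.
RM43: ends 19 at or before RM48 starts 26 → clear.
RM47: ends 24 at or before RM48 starts 26 → clear.
RM46: starts 23 before RM48 ends 28, and ends 33 after RM48 starts 26 → overlap.
RM44: starts 25 before RM48 ends 28, and ends 29 after RM48 starts 26 → overlap.
RM48 overlaps RM44, RM46.

Yes — it overlaps RM44, RM46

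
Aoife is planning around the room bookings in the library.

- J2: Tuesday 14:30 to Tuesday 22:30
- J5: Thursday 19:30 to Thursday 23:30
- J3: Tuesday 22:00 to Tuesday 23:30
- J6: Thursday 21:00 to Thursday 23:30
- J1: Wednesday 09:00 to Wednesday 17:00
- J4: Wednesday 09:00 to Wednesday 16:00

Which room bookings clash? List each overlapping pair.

J1 & J4, J2 & J3, J5 & J6

Two intervals overlap when each starts before the other ends.
Sorted by start: J2, J3, J1, J4, J5, J6.
J3 starts before J2 ends → J2 and J3 overlap.
J1 starts after J2 ends, so nothing later overlaps J2 either.
J1 starts after J3 ends, so nothing later overlaps J3 either.
J4 starts before J1 ends → J1 and J4 overlap.
J5 starts after J1 ends, so nothing later overlaps J1 either.
J5 starts after J4 ends, so nothing later overlaps J4 either.
J6 starts before J5 ends → J5 and J6 overlap.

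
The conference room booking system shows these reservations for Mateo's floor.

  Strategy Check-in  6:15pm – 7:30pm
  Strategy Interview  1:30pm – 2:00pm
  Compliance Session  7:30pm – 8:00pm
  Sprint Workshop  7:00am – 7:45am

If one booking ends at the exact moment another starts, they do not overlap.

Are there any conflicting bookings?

No

Two intervals overlap when each starts before the other ends.
Sorted by start: Sprint Workshop, Strategy Interview, Strategy Check-in, Compliance Session.
Strategy Interview starts after Sprint Workshop ends, so nothing later overlaps Sprint Workshop either.
Strategy Check-in starts after Strategy Interview ends, so nothing later overlaps Strategy Interview either.
Compliance Session starts exactly when Strategy Check-in ends (back-to-back, no overlap).
Every pair is clear; the schedule has no overlaps.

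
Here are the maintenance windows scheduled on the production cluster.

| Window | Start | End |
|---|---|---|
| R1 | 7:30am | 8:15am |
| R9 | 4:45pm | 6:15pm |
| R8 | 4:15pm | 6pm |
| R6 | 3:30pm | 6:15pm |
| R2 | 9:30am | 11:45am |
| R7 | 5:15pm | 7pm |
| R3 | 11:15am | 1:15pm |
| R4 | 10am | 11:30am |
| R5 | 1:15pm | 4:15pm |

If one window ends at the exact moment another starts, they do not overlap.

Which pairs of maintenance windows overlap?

Sorted by start: R1, R2, R4, R3, R5, R6, R8, R9, R7.
R2 starts after R1 ends, so nothing later overlaps R1 either.
R4 starts before R2 ends → R2 and R4 overlap.
R3 starts before R2 ends → R2 and R3 overlap.
R5 starts after R2 ends, so nothing later overlaps R2 either.
R3 starts before R4 ends → R4 and R3 overlap.
R5 starts after R4 ends, so nothing later overlaps R4 either.
R5 starts exactly when R3 ends (back-to-back, no overlap), so nothing later overlaps R3 either.
R6 starts before R5 ends → R5 and R6 overlap.
R8 starts exactly when R5 ends (back-to-back, no overlap), so nothing later overlaps R5 either.
R8 starts before R6 ends → R6 and R8 overlap.
R9 starts before R6 ends → R6 and R9 overlap.
R7 starts before R6 ends → R6 and R7 overlap.
R9 starts before R8 ends → R8 and R9 overlap.
R7 starts before R8 ends → R8 and R7 overlap.
R7 starts before R9 ends → R9 and R7 overlap.

R2 & R3, R2 & R4, R3 & R4, R5 & R6, R6 & R7, R6 & R8, R6 & R9, R7 & R8, R7 & R9, R8 & R9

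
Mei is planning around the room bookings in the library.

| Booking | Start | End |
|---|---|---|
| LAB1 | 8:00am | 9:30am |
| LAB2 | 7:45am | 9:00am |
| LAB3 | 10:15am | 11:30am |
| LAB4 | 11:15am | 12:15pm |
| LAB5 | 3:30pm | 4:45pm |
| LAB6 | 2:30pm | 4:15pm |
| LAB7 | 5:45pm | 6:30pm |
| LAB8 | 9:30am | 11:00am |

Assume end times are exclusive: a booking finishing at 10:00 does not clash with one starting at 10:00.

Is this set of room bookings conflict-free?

Sorted by start: LAB2, LAB1, LAB8, LAB3, LAB4, LAB6, LAB5, LAB7.
LAB1 starts before LAB2 ends → LAB2 and LAB1 overlap.
That's a conflict, so the schedule is not conflict-free.

No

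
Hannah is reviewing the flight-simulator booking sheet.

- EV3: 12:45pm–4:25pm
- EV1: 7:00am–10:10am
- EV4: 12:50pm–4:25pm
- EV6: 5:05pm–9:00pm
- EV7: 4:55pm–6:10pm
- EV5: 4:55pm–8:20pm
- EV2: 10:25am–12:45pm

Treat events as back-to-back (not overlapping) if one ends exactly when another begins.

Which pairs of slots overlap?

Sorted by start: EV1, EV2, EV3, EV4, EV5, EV7, EV6.
EV2 starts after EV1 ends — done with EV1.
EV3 starts exactly when EV2 ends (back-to-back, no overlap) — done with EV2.
EV4 starts before EV3 ends → EV3 and EV4 overlap.
EV5 starts after EV3 ends — done with EV3.
EV5 starts after EV4 ends — done with EV4.
EV7 starts before EV5 ends → EV5 and EV7 overlap.
EV6 starts before EV5 ends → EV5 and EV6 overlap.
EV6 starts before EV7 ends → EV7 and EV6 overlap.

EV3 & EV4, EV5 & EV6, EV5 & EV7, EV6 & EV7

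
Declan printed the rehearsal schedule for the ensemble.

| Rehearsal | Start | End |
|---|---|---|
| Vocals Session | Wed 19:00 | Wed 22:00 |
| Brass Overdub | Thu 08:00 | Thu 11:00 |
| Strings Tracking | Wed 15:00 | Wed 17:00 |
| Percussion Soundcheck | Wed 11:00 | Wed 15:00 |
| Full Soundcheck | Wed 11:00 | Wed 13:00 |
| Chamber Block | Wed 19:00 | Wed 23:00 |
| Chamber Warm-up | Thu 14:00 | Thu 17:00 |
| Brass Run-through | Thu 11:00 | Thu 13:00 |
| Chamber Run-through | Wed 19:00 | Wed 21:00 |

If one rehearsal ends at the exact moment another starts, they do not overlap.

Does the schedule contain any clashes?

Yes

Sorted by start: Percussion Soundcheck, Full Soundcheck, Strings Tracking, Chamber Block, Vocals Session, Chamber Run-through, Brass Overdub, Brass Run-through, Chamber Warm-up.
Full Soundcheck starts before Percussion Soundcheck ends → Percussion Soundcheck and Full Soundcheck overlap.
That's a conflict, so the schedule is not conflict-free.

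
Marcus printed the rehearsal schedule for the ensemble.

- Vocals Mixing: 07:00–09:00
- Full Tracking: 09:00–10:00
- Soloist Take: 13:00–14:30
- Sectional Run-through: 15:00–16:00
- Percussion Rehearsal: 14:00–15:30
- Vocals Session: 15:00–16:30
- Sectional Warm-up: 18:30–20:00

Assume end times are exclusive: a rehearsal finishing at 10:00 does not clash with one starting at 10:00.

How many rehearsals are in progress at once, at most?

3

Sort all start/end points and keep a running count:
07:00 start Vocals Mixing → 1
09:00 end Vocals Mixing → 0
09:00 start Full Tracking → 1
10:00 end Full Tracking → 0
13:00 start Soloist Take → 1
14:00 start Percussion Rehearsal → 2
14:30 end Soloist Take → 1
15:00 start Sectional Run-through → 2
15:00 start Vocals Session → 3
15:30 end Percussion Rehearsal → 2
16:00 end Sectional Run-through → 1
16:30 end Vocals Session → 0
18:30 start Sectional Warm-up → 1
20:00 end Sectional Warm-up → 0
Peak is 3, at 15:00 (Percussion Rehearsal, Sectional Run-through, Vocals Session).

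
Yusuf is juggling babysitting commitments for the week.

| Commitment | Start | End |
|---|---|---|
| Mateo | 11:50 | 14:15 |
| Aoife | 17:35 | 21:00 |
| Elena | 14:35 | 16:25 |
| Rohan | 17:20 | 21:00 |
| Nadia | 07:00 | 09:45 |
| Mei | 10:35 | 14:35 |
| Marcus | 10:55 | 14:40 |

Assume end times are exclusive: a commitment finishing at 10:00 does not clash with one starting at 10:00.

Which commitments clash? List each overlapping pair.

Aoife & Rohan, Elena & Marcus, Marcus & Mateo, Marcus & Mei, Mateo & Mei

Check each pair: they overlap iff neither finishes before the other starts.
Sorted by start: Nadia, Mei, Marcus, Mateo, Elena, Rohan, Aoife.
Mei starts after Nadia ends; Nadia is clear from here.
Marcus starts before Mei ends → Mei and Marcus overlap.
Mateo starts before Mei ends → Mei and Mateo overlap.
Elena starts exactly when Mei ends (back-to-back, no overlap); Mei is clear from here.
Mateo starts before Marcus ends → Marcus and Mateo overlap.
Elena starts before Marcus ends → Marcus and Elena overlap.
Rohan starts after Marcus ends; Marcus is clear from here.
Elena starts after Mateo ends; Mateo is clear from here.
Rohan starts after Elena ends; Elena is clear from here.
Aoife starts before Rohan ends → Rohan and Aoife overlap.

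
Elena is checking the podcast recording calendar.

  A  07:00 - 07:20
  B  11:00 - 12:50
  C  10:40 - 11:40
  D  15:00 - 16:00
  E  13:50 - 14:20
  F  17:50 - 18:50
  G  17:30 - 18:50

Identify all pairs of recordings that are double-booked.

Sorted by start: A, C, B, E, D, G, F.
C starts after A ends, so nothing later overlaps A either.
B starts before C ends → C and B overlap.
E starts after C ends, so nothing later overlaps C either.
E starts after B ends, so nothing later overlaps B either.
D starts after E ends, so nothing later overlaps E either.
G starts after D ends, so nothing later overlaps D either.
F starts before G ends → G and F overlap.

B & C, F & G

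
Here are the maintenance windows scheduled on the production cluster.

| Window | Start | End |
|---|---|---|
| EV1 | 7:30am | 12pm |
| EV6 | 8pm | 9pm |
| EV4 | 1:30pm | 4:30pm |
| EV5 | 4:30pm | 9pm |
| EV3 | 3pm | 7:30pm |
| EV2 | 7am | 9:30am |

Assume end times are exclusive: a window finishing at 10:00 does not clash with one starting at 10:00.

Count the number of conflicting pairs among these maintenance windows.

4

Two intervals overlap when each starts before the other ends.
Sorted by start: EV2, EV1, EV4, EV3, EV5, EV6.
EV1 starts before EV2 ends → EV2 and EV1 overlap.
EV4 starts after EV2 ends, so EV2 has no further overlaps.
EV4 starts after EV1 ends, so EV1 has no further overlaps.
EV3 starts before EV4 ends → EV4 and EV3 overlap.
EV5 starts exactly when EV4 ends (back-to-back, no overlap), so EV4 has no further overlaps.
EV5 starts before EV3 ends → EV3 and EV5 overlap.
EV6 starts after EV3 ends.
EV6 starts before EV5 ends → EV5 and EV6 overlap.
Overlapping pairs: EV1 & EV2, EV3 & EV4, EV3 & EV5, EV5 & EV6 — 4 in total.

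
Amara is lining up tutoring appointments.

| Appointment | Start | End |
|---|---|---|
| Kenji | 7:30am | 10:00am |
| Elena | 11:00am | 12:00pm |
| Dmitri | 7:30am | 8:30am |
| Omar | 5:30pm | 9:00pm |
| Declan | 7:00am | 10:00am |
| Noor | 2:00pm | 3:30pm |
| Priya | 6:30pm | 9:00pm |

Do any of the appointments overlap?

Sorted by start: Declan, Dmitri, Kenji, Elena, Noor, Omar, Priya.
Dmitri starts before Declan ends → Declan and Dmitri overlap.
That's a conflict, so the schedule is not conflict-free.

Yes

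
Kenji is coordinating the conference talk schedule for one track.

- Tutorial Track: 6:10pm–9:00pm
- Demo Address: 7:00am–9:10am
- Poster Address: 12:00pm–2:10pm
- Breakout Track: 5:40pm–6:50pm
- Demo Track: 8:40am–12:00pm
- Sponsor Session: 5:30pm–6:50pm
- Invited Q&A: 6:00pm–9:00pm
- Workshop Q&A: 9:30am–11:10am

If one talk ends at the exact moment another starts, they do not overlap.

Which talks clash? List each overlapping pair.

Breakout Track & Invited Q&A, Breakout Track & Sponsor Session, Breakout Track & Tutorial Track, Demo Address & Demo Track, Demo Track & Workshop Q&A, Invited Q&A & Sponsor Session, Invited Q&A & Tutorial Track, Sponsor Session & Tutorial Track

Check each pair: they overlap iff neither finishes before the other starts.
Sorted by start: Demo Address, Demo Track, Workshop Q&A, Poster Address, Sponsor Session, Breakout Track, Invited Q&A, Tutorial Track.
Demo Track starts before Demo Address ends → Demo Address and Demo Track overlap.
Workshop Q&A starts after Demo Address ends, so nothing later overlaps Demo Address either.
Workshop Q&A starts before Demo Track ends → Demo Track and Workshop Q&A overlap.
Poster Address starts exactly when Demo Track ends (back-to-back, no overlap), so nothing later overlaps Demo Track either.
Poster Address starts after Workshop Q&A ends, so nothing later overlaps Workshop Q&A either.
Sponsor Session starts after Poster Address ends, so nothing later overlaps Poster Address either.
Breakout Track starts before Sponsor Session ends → Sponsor Session and Breakout Track overlap.
Invited Q&A starts before Sponsor Session ends → Sponsor Session and Invited Q&A overlap.
Tutorial Track starts before Sponsor Session ends → Sponsor Session and Tutorial Track overlap.
Invited Q&A starts before Breakout Track ends → Breakout Track and Invited Q&A overlap.
Tutorial Track starts before Breakout Track ends → Breakout Track and Tutorial Track overlap.
Tutorial Track starts before Invited Q&A ends → Invited Q&A and Tutorial Track overlap.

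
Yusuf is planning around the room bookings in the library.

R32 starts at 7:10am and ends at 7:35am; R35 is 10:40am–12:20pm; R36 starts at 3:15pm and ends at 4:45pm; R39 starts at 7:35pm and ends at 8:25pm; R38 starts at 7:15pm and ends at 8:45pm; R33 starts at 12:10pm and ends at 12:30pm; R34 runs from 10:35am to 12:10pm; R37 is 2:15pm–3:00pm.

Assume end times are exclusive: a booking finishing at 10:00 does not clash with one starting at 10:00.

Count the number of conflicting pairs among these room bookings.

Check each pair: they overlap iff neither finishes before the other starts.
Sorted by start: R32, R34, R35, R33, R37, R36, R38, R39.
R34 starts after R32 ends, so nothing later overlaps R32 either.
R35 starts before R34 ends → R34 and R35 overlap.
R33 starts exactly when R34 ends (back-to-back, no overlap), so nothing later overlaps R34 either.
R33 starts before R35 ends → R35 and R33 overlap.
R37 starts after R35 ends, so nothing later overlaps R35 either.
R37 starts after R33 ends, so nothing later overlaps R33 either.
R36 starts after R37 ends, so nothing later overlaps R37 either.
R38 starts after R36 ends, so nothing later overlaps R36 either.
R39 starts before R38 ends → R38 and R39 overlap.
Overlapping pairs: R33 & R35, R34 & R35, R38 & R39 — 3 in total.

3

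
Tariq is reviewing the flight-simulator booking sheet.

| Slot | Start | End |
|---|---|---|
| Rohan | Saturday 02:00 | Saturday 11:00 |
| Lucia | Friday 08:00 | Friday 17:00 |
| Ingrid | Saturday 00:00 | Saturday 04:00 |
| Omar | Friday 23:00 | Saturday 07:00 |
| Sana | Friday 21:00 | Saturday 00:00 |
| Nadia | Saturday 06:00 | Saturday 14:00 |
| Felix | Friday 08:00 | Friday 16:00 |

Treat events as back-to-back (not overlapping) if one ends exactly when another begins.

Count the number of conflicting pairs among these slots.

Sorted by start: Lucia, Felix, Sana, Omar, Ingrid, Rohan, Nadia.
Felix starts before Lucia ends → Lucia and Felix overlap.
Sana starts after Lucia ends, so Lucia has no further overlaps.
Sana starts after Felix ends, so Felix has no further overlaps.
Omar starts before Sana ends → Sana and Omar overlap.
Ingrid starts exactly when Sana ends (back-to-back, no overlap), so Sana has no further overlaps.
Ingrid starts before Omar ends → Omar and Ingrid overlap.
Rohan starts before Omar ends → Omar and Rohan overlap.
Nadia starts before Omar ends → Omar and Nadia overlap.
Rohan starts before Ingrid ends → Ingrid and Rohan overlap.
Nadia starts after Ingrid ends.
Nadia starts before Rohan ends → Rohan and Nadia overlap.
Overlapping pairs: Felix & Lucia, Ingrid & Omar, Ingrid & Rohan, Nadia & Omar, Nadia & Rohan, Omar & Rohan, Omar & Sana — 7 in total.

7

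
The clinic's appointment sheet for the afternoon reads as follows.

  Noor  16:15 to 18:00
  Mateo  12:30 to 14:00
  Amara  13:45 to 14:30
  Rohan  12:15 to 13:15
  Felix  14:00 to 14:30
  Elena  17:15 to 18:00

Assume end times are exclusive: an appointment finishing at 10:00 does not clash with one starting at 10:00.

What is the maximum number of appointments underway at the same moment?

Walk through starts and ends in time order (an end at T is processed before a start at T):
12:15 start Rohan → 1
12:30 start Mateo → 2
13:15 end Rohan → 1
13:45 start Amara → 2
14:00 end Mateo → 1
14:00 start Felix → 2
14:30 end Amara → 1
14:30 end Felix → 0
16:15 start Noor → 1
17:15 start Elena → 2
18:00 end Elena → 1
18:00 end Noor → 0
Peak is 2, at 12:30 (Mateo, Rohan).

2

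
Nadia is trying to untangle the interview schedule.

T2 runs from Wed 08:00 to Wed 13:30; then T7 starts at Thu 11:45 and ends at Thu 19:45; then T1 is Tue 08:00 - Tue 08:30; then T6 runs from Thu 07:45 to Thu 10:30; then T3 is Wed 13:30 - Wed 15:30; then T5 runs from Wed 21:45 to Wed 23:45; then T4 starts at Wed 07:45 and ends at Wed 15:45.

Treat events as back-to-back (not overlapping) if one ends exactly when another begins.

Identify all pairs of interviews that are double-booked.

Sorted by start: T1, T4, T2, T3, T5, T6, T7.
T4 starts after T1 ends, so T1 has no further overlaps.
T2 starts before T4 ends → T4 and T2 overlap.
T3 starts before T4 ends → T4 and T3 overlap.
T5 starts after T4 ends, so T4 has no further overlaps.
T3 starts exactly when T2 ends (back-to-back, no overlap), so T2 has no further overlaps.
T5 starts after T3 ends, so T3 has no further overlaps.
T6 starts after T5 ends, so T5 has no further overlaps.
T7 starts after T6 ends.

T2 & T4, T3 & T4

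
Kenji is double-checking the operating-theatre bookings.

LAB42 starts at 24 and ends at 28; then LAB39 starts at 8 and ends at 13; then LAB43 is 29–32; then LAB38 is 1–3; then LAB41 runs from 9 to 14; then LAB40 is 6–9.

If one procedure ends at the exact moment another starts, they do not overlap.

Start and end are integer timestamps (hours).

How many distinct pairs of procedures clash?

Sorted by start: LAB38, LAB40, LAB39, LAB41, LAB42, LAB43.
LAB40 starts after LAB38 ends — done with LAB38.
LAB39 starts before LAB40 ends → LAB40 and LAB39 overlap.
LAB41 starts exactly when LAB40 ends (back-to-back, no overlap) — done with LAB40.
LAB41 starts before LAB39 ends → LAB39 and LAB41 overlap.
LAB42 starts after LAB39 ends — done with LAB39.
LAB42 starts after LAB41 ends — done with LAB41.
LAB43 starts after LAB42 ends.
Overlapping pairs: LAB39 & LAB40, LAB39 & LAB41 — 2 in total.

2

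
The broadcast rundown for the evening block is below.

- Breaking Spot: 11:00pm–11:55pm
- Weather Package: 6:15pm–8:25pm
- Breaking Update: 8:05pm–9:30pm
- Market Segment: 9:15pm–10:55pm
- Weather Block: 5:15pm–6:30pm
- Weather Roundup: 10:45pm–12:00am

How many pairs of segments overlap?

5

Sorted by start: Weather Block, Weather Package, Breaking Update, Market Segment, Weather Roundup, Breaking Spot.
Weather Package starts before Weather Block ends → Weather Block and Weather Package overlap.
Breaking Update starts after Weather Block ends, so nothing later overlaps Weather Block either.
Breaking Update starts before Weather Package ends → Weather Package and Breaking Update overlap.
Market Segment starts after Weather Package ends, so nothing later overlaps Weather Package either.
Market Segment starts before Breaking Update ends → Breaking Update and Market Segment overlap.
Weather Roundup starts after Breaking Update ends, so nothing later overlaps Breaking Update either.
Weather Roundup starts before Market Segment ends → Market Segment and Weather Roundup overlap.
Breaking Spot starts after Market Segment ends.
Breaking Spot starts before Weather Roundup ends → Weather Roundup and Breaking Spot overlap.
Overlapping pairs: Breaking Spot & Weather Roundup, Breaking Update & Market Segment, Breaking Update & Weather Package, Market Segment & Weather Roundup, Weather Block & Weather Package — 5 in total.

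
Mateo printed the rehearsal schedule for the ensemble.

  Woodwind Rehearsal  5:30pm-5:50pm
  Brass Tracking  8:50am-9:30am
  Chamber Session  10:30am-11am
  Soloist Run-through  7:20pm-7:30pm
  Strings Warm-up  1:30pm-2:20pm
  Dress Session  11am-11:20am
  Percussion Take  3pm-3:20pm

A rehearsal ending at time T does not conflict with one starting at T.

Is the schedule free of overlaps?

Sorted by start: Brass Tracking, Chamber Session, Dress Session, Strings Warm-up, Percussion Take, Woodwind Rehearsal, Soloist Run-through.
Chamber Session starts after Brass Tracking ends — done with Brass Tracking.
Dress Session starts exactly when Chamber Session ends (back-to-back, no overlap) — done with Chamber Session.
Strings Warm-up starts after Dress Session ends — done with Dress Session.
Percussion Take starts after Strings Warm-up ends — done with Strings Warm-up.
Woodwind Rehearsal starts after Percussion Take ends — done with Percussion Take.
Soloist Run-through starts after Woodwind Rehearsal ends.
Every pair is clear; the schedule has no overlaps.

Yes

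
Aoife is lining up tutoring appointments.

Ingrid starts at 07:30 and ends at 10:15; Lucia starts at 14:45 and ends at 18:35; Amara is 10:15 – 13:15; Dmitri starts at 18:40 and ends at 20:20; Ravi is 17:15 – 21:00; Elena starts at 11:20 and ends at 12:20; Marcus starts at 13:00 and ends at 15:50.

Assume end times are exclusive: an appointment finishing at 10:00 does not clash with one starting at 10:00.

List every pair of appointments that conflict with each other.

Amara & Elena, Amara & Marcus, Dmitri & Ravi, Lucia & Marcus, Lucia & Ravi

Sorted by start: Ingrid, Amara, Elena, Marcus, Lucia, Ravi, Dmitri.
Amara starts exactly when Ingrid ends (back-to-back, no overlap) — done with Ingrid.
Elena starts before Amara ends → Amara and Elena overlap.
Marcus starts before Amara ends → Amara and Marcus overlap.
Lucia starts after Amara ends — done with Amara.
Marcus starts after Elena ends — done with Elena.
Lucia starts before Marcus ends → Marcus and Lucia overlap.
Ravi starts after Marcus ends — done with Marcus.
Ravi starts before Lucia ends → Lucia and Ravi overlap.
Dmitri starts after Lucia ends.
Dmitri starts before Ravi ends → Ravi and Dmitri overlap.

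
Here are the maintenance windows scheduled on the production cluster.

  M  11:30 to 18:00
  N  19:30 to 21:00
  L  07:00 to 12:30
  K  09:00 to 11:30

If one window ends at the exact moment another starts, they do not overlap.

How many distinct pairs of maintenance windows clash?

Sorted by start: L, K, M, N.
K starts before L ends → L and K overlap.
M starts before L ends → L and M overlap.
N starts after L ends.
M starts exactly when K ends (back-to-back, no overlap); K is clear from here.
N starts after M ends.
Overlapping pairs: K & L, L & M — 2 in total.

2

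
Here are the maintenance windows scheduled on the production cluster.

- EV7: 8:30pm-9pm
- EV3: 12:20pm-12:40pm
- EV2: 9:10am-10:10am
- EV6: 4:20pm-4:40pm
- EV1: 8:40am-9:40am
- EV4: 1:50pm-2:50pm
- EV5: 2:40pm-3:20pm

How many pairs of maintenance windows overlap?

2

Two intervals overlap when each starts before the other ends.
Sorted by start: EV1, EV2, EV3, EV4, EV5, EV6, EV7.
EV2 starts before EV1 ends → EV1 and EV2 overlap.
EV3 starts after EV1 ends; EV1 is clear from here.
EV3 starts after EV2 ends; EV2 is clear from here.
EV4 starts after EV3 ends; EV3 is clear from here.
EV5 starts before EV4 ends → EV4 and EV5 overlap.
EV6 starts after EV4 ends; EV4 is clear from here.
EV6 starts after EV5 ends; EV5 is clear from here.
EV7 starts after EV6 ends.
Overlapping pairs: EV1 & EV2, EV4 & EV5 — 2 in total.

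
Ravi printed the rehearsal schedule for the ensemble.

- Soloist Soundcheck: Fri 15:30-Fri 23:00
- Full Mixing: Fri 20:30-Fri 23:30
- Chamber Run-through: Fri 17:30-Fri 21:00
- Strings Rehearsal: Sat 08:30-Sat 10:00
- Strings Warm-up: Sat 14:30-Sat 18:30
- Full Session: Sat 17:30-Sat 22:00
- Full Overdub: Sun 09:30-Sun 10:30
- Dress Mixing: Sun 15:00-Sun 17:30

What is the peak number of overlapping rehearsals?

Sweep the timeline, counting +1 at each start and −1 at each end (ends before starts at a tie):
Fri 15:30 start Soloist Soundcheck → 1
Fri 17:30 start Chamber Run-through → 2
Fri 20:30 start Full Mixing → 3
Fri 21:00 end Chamber Run-through → 2
Fri 23:00 end Soloist Soundcheck → 1
Fri 23:30 end Full Mixing → 0
Sat 08:30 start Strings Rehearsal → 1
Sat 10:00 end Strings Rehearsal → 0
Sat 14:30 start Strings Warm-up → 1
Sat 17:30 start Full Session → 2
Sat 18:30 end Strings Warm-up → 1
Sat 22:00 end Full Session → 0
Sun 09:30 start Full Overdub → 1
Sun 10:30 end Full Overdub → 0
Sun 15:00 start Dress Mixing → 1
Sun 17:30 end Dress Mixing → 0
Peak is 3, at Fri 20:30 (Chamber Run-through, Full Mixing, Soloist Soundcheck).

3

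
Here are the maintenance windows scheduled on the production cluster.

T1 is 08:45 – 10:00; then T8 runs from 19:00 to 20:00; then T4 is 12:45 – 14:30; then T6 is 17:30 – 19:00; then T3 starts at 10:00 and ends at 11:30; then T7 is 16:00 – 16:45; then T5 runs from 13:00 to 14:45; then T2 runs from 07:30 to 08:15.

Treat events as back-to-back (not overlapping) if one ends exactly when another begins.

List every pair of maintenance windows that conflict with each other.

Sorted by start: T2, T1, T3, T4, T5, T7, T6, T8.
T1 starts after T2 ends — done with T2.
T3 starts exactly when T1 ends (back-to-back, no overlap) — done with T1.
T4 starts after T3 ends — done with T3.
T5 starts before T4 ends → T4 and T5 overlap.
T7 starts after T4 ends — done with T4.
T7 starts after T5 ends — done with T5.
T6 starts after T7 ends — done with T7.
T8 starts exactly when T6 ends (back-to-back, no overlap).

T4 & T5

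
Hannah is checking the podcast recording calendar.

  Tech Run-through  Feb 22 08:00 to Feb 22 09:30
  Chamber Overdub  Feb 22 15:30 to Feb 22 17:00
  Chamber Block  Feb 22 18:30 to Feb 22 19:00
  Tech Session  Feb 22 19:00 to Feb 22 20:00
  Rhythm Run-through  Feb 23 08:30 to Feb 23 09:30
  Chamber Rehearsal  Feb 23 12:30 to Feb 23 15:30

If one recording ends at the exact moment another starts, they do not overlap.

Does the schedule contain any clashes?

No

Sorted by start: Tech Run-through, Chamber Overdub, Chamber Block, Tech Session, Rhythm Run-through, Chamber Rehearsal.
Chamber Overdub starts after Tech Run-through ends, so nothing later overlaps Tech Run-through either.
Chamber Block starts after Chamber Overdub ends, so nothing later overlaps Chamber Overdub either.
Tech Session starts exactly when Chamber Block ends (back-to-back, no overlap), so nothing later overlaps Chamber Block either.
Rhythm Run-through starts after Tech Session ends, so nothing later overlaps Tech Session either.
Chamber Rehearsal starts after Rhythm Run-through ends.
Every pair is clear; the schedule has no overlaps.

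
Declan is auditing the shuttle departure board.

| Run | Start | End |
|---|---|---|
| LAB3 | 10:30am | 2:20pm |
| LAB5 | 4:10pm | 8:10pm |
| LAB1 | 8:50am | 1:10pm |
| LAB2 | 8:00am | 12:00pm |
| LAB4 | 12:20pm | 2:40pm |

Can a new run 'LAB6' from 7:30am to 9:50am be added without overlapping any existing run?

LAB2: starts 8:00am before LAB6 ends 9:50am, and ends 12:00pm after LAB6 starts 7:30am → overlap.
LAB1: starts 8:50am before LAB6 ends 9:50am, and ends 1:10pm after LAB6 starts 7:30am → overlap.
LAB3: starts 10:30am at or after LAB6 ends 9:50am → clear.
LAB4: starts 12:20pm at or after LAB6 ends 9:50am → clear.
LAB5: starts 4:10pm at or after LAB6 ends 9:50am → clear.
LAB6 overlaps LAB1, LAB2.

No — it overlaps LAB1, LAB2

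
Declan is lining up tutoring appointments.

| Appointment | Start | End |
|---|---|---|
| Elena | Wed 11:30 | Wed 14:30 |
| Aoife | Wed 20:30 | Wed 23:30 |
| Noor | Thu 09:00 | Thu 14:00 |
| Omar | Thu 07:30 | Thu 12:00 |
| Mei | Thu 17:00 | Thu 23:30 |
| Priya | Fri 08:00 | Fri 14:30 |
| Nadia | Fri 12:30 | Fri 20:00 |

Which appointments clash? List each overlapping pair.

Nadia & Priya, Noor & Omar

Sorted by start: Elena, Aoife, Omar, Noor, Mei, Priya, Nadia.
Aoife starts after Elena ends — done with Elena.
Omar starts after Aoife ends — done with Aoife.
Noor starts before Omar ends → Omar and Noor overlap.
Mei starts after Omar ends — done with Omar.
Mei starts after Noor ends — done with Noor.
Priya starts after Mei ends — done with Mei.
Nadia starts before Priya ends → Priya and Nadia overlap.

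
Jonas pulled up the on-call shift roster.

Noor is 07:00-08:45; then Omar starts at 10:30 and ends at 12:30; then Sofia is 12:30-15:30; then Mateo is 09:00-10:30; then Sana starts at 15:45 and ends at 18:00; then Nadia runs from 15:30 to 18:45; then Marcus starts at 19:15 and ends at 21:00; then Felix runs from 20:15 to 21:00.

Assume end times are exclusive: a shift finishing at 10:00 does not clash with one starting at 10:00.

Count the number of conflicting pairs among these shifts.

2

Sorted by start: Noor, Mateo, Omar, Sofia, Nadia, Sana, Marcus, Felix.
Mateo starts after Noor ends, so nothing later overlaps Noor either.
Omar starts exactly when Mateo ends (back-to-back, no overlap), so nothing later overlaps Mateo either.
Sofia starts exactly when Omar ends (back-to-back, no overlap), so nothing later overlaps Omar either.
Nadia starts exactly when Sofia ends (back-to-back, no overlap), so nothing later overlaps Sofia either.
Sana starts before Nadia ends → Nadia and Sana overlap.
Marcus starts after Nadia ends, so nothing later overlaps Nadia either.
Marcus starts after Sana ends, so nothing later overlaps Sana either.
Felix starts before Marcus ends → Marcus and Felix overlap.
Overlapping pairs: Felix & Marcus, Nadia & Sana — 2 in total.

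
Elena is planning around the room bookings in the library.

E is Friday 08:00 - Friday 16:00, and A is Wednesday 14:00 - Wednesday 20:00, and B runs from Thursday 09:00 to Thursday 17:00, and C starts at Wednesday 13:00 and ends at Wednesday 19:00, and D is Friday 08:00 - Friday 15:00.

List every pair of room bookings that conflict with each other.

A & C, D & E

Check each pair: they overlap iff neither finishes before the other starts.
Sorted by start: C, A, B, D, E.
A starts before C ends → C and A overlap.
B starts after C ends, so C has no further overlaps.
B starts after A ends, so A has no further overlaps.
D starts after B ends, so B has no further overlaps.
E starts before D ends → D and E overlap.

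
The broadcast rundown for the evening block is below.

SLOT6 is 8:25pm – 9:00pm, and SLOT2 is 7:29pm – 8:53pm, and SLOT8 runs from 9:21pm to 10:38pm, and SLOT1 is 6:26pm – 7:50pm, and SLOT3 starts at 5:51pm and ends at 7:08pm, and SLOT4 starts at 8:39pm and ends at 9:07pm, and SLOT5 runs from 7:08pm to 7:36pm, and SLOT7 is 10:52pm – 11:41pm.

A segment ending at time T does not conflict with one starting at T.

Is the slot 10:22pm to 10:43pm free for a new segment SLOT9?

No — it overlaps SLOT8

SLOT3: ends 7:08pm at or before SLOT9 starts 10:22pm → clear.
SLOT1: ends 7:50pm at or before SLOT9 starts 10:22pm → clear.
SLOT5: ends 7:36pm at or before SLOT9 starts 10:22pm → clear.
SLOT2: ends 8:53pm at or before SLOT9 starts 10:22pm → clear.
SLOT6: ends 9:00pm at or before SLOT9 starts 10:22pm → clear.
SLOT4: ends 9:07pm at or before SLOT9 starts 10:22pm → clear.
SLOT8: starts 9:21pm before SLOT9 ends 10:43pm, and ends 10:38pm after SLOT9 starts 10:22pm → overlap.
SLOT7: starts 10:52pm at or after SLOT9 ends 10:43pm → clear.
SLOT9 overlaps SLOT8.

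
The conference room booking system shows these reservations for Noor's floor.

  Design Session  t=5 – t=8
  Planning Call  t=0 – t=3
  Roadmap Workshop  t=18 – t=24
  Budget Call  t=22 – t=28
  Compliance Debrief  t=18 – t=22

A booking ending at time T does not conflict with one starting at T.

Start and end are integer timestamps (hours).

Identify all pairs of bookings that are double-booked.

Budget Call & Roadmap Workshop, Compliance Debrief & Roadmap Workshop

Sorted by start: Planning Call, Design Session, Roadmap Workshop, Compliance Debrief, Budget Call.
Design Session starts after Planning Call ends, so Planning Call has no further overlaps.
Roadmap Workshop starts after Design Session ends, so Design Session has no further overlaps.
Compliance Debrief starts before Roadmap Workshop ends → Roadmap Workshop and Compliance Debrief overlap.
Budget Call starts before Roadmap Workshop ends → Roadmap Workshop and Budget Call overlap.
Budget Call starts exactly when Compliance Debrief ends (back-to-back, no overlap).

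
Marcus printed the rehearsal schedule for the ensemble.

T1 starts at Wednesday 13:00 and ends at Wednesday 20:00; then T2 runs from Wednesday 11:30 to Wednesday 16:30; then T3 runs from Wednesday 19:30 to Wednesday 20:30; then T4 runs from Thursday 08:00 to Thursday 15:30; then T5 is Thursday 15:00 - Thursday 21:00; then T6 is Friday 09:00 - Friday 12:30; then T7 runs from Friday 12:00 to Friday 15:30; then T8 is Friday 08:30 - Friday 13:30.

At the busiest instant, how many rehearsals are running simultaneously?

Sweep the timeline, counting +1 at each start and −1 at each end (ends before starts at a tie):
Wednesday 11:30 start T2 → 1
Wednesday 13:00 start T1 → 2
Wednesday 16:30 end T2 → 1
Wednesday 19:30 start T3 → 2
Wednesday 20:00 end T1 → 1
Wednesday 20:30 end T3 → 0
Thursday 08:00 start T4 → 1
Thursday 15:00 start T5 → 2
Thursday 15:30 end T4 → 1
Thursday 21:00 end T5 → 0
Friday 08:30 start T8 → 1
Friday 09:00 start T6 → 2
Friday 12:00 start T7 → 3
Friday 12:30 end T6 → 2
Friday 13:30 end T8 → 1
Friday 15:30 end T7 → 0
Peak is 3, at Friday 12:00 (T6, T7, T8).

3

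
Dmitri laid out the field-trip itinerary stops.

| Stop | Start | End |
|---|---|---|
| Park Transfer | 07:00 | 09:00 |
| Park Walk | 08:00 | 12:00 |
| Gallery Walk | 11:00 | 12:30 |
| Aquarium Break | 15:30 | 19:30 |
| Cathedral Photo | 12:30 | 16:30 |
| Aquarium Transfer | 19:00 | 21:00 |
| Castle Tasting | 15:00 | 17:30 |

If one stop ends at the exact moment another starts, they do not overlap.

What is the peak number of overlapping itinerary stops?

3

Walk through starts and ends in time order (an end at T is processed before a start at T):
07:00 start Park Transfer → 1
08:00 start Park Walk → 2
09:00 end Park Transfer → 1
11:00 start Gallery Walk → 2
12:00 end Park Walk → 1
12:30 end Gallery Walk → 0
12:30 start Cathedral Photo → 1
15:00 start Castle Tasting → 2
15:30 start Aquarium Break → 3
16:30 end Cathedral Photo → 2
17:30 end Castle Tasting → 1
19:00 start Aquarium Transfer → 2
19:30 end Aquarium Break → 1
21:00 end Aquarium Transfer → 0
Peak is 3, at 15:30 (Aquarium Break, Castle Tasting, Cathedral Photo).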